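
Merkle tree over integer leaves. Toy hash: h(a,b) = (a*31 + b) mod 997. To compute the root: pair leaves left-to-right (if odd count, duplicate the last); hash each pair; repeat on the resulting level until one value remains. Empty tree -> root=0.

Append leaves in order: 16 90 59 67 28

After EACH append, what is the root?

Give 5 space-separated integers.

Answer: 16 586 114 122 550

Derivation:
After append 16 (leaves=[16]):
  L0: [16]
  root=16
After append 90 (leaves=[16, 90]):
  L0: [16, 90]
  L1: h(16,90)=(16*31+90)%997=586 -> [586]
  root=586
After append 59 (leaves=[16, 90, 59]):
  L0: [16, 90, 59]
  L1: h(16,90)=(16*31+90)%997=586 h(59,59)=(59*31+59)%997=891 -> [586, 891]
  L2: h(586,891)=(586*31+891)%997=114 -> [114]
  root=114
After append 67 (leaves=[16, 90, 59, 67]):
  L0: [16, 90, 59, 67]
  L1: h(16,90)=(16*31+90)%997=586 h(59,67)=(59*31+67)%997=899 -> [586, 899]
  L2: h(586,899)=(586*31+899)%997=122 -> [122]
  root=122
After append 28 (leaves=[16, 90, 59, 67, 28]):
  L0: [16, 90, 59, 67, 28]
  L1: h(16,90)=(16*31+90)%997=586 h(59,67)=(59*31+67)%997=899 h(28,28)=(28*31+28)%997=896 -> [586, 899, 896]
  L2: h(586,899)=(586*31+899)%997=122 h(896,896)=(896*31+896)%997=756 -> [122, 756]
  L3: h(122,756)=(122*31+756)%997=550 -> [550]
  root=550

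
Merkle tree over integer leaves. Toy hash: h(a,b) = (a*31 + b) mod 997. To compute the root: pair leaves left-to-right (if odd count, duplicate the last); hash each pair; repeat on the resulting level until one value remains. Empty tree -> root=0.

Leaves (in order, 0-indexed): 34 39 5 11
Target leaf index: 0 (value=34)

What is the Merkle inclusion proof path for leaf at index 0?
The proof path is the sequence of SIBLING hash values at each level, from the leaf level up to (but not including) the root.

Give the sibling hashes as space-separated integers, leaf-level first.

Answer: 39 166

Derivation:
L0 (leaves): [34, 39, 5, 11], target index=0
L1: h(34,39)=(34*31+39)%997=96 [pair 0] h(5,11)=(5*31+11)%997=166 [pair 1] -> [96, 166]
  Sibling for proof at L0: 39
L2: h(96,166)=(96*31+166)%997=151 [pair 0] -> [151]
  Sibling for proof at L1: 166
Root: 151
Proof path (sibling hashes from leaf to root): [39, 166]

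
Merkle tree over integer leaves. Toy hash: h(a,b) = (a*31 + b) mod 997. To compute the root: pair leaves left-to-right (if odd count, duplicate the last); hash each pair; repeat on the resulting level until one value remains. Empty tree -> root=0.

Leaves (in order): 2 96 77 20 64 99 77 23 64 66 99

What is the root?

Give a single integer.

Answer: 349

Derivation:
L0: [2, 96, 77, 20, 64, 99, 77, 23, 64, 66, 99]
L1: h(2,96)=(2*31+96)%997=158 h(77,20)=(77*31+20)%997=413 h(64,99)=(64*31+99)%997=89 h(77,23)=(77*31+23)%997=416 h(64,66)=(64*31+66)%997=56 h(99,99)=(99*31+99)%997=177 -> [158, 413, 89, 416, 56, 177]
L2: h(158,413)=(158*31+413)%997=326 h(89,416)=(89*31+416)%997=184 h(56,177)=(56*31+177)%997=916 -> [326, 184, 916]
L3: h(326,184)=(326*31+184)%997=320 h(916,916)=(916*31+916)%997=399 -> [320, 399]
L4: h(320,399)=(320*31+399)%997=349 -> [349]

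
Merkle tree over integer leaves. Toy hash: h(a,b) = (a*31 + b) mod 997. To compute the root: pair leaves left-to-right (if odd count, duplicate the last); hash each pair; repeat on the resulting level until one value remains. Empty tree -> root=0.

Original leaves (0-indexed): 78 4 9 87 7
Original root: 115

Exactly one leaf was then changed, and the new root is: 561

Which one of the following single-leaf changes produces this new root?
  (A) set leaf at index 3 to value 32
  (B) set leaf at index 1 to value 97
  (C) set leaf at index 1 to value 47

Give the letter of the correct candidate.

Original leaves: [78, 4, 9, 87, 7]
Target new root: 561
Try each candidate change and compute the resulting root:
Candidate A: set leaf[3] = 32 -> leaves = [78, 4, 9, 32, 7]
  L0: [78, 4, 9, 32, 7]
  L1: h(78,4)=(78*31+4)%997=428 h(9,32)=(9*31+32)%997=311 h(7,7)=(7*31+7)%997=224 -> [428, 311, 224]
  L2: h(428,311)=(428*31+311)%997=618 h(224,224)=(224*31+224)%997=189 -> [618, 189]
  L3: h(618,189)=(618*31+189)%997=404 -> [404]
  root = 404 != target 561
Candidate B: set leaf[1] = 97 -> leaves = [78, 97, 9, 87, 7]
  L0: [78, 97, 9, 87, 7]
  L1: h(78,97)=(78*31+97)%997=521 h(9,87)=(9*31+87)%997=366 h(7,7)=(7*31+7)%997=224 -> [521, 366, 224]
  L2: h(521,366)=(521*31+366)%997=565 h(224,224)=(224*31+224)%997=189 -> [565, 189]
  L3: h(565,189)=(565*31+189)%997=755 -> [755]
  root = 755 != target 561
Candidate C: set leaf[1] = 47 -> leaves = [78, 47, 9, 87, 7]
  L0: [78, 47, 9, 87, 7]
  L1: h(78,47)=(78*31+47)%997=471 h(9,87)=(9*31+87)%997=366 h(7,7)=(7*31+7)%997=224 -> [471, 366, 224]
  L2: h(471,366)=(471*31+366)%997=12 h(224,224)=(224*31+224)%997=189 -> [12, 189]
  L3: h(12,189)=(12*31+189)%997=561 -> [561]
  root = 561 == target 561  ** MATCH **
Candidate C produces the target root.

Answer: C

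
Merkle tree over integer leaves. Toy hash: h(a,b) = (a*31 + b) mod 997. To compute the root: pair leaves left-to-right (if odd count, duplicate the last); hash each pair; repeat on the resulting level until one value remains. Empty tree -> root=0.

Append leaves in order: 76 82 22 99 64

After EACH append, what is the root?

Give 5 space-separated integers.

After append 76 (leaves=[76]):
  L0: [76]
  root=76
After append 82 (leaves=[76, 82]):
  L0: [76, 82]
  L1: h(76,82)=(76*31+82)%997=444 -> [444]
  root=444
After append 22 (leaves=[76, 82, 22]):
  L0: [76, 82, 22]
  L1: h(76,82)=(76*31+82)%997=444 h(22,22)=(22*31+22)%997=704 -> [444, 704]
  L2: h(444,704)=(444*31+704)%997=510 -> [510]
  root=510
After append 99 (leaves=[76, 82, 22, 99]):
  L0: [76, 82, 22, 99]
  L1: h(76,82)=(76*31+82)%997=444 h(22,99)=(22*31+99)%997=781 -> [444, 781]
  L2: h(444,781)=(444*31+781)%997=587 -> [587]
  root=587
After append 64 (leaves=[76, 82, 22, 99, 64]):
  L0: [76, 82, 22, 99, 64]
  L1: h(76,82)=(76*31+82)%997=444 h(22,99)=(22*31+99)%997=781 h(64,64)=(64*31+64)%997=54 -> [444, 781, 54]
  L2: h(444,781)=(444*31+781)%997=587 h(54,54)=(54*31+54)%997=731 -> [587, 731]
  L3: h(587,731)=(587*31+731)%997=982 -> [982]
  root=982

Answer: 76 444 510 587 982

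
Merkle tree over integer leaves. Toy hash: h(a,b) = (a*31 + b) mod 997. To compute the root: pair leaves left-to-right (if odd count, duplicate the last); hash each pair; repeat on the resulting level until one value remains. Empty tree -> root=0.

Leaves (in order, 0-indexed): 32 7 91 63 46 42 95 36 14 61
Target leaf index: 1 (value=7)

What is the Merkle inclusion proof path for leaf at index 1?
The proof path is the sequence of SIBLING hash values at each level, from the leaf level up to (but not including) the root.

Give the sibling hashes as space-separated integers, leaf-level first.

Answer: 32 890 633 404

Derivation:
L0 (leaves): [32, 7, 91, 63, 46, 42, 95, 36, 14, 61], target index=1
L1: h(32,7)=(32*31+7)%997=2 [pair 0] h(91,63)=(91*31+63)%997=890 [pair 1] h(46,42)=(46*31+42)%997=471 [pair 2] h(95,36)=(95*31+36)%997=987 [pair 3] h(14,61)=(14*31+61)%997=495 [pair 4] -> [2, 890, 471, 987, 495]
  Sibling for proof at L0: 32
L2: h(2,890)=(2*31+890)%997=952 [pair 0] h(471,987)=(471*31+987)%997=633 [pair 1] h(495,495)=(495*31+495)%997=885 [pair 2] -> [952, 633, 885]
  Sibling for proof at L1: 890
L3: h(952,633)=(952*31+633)%997=235 [pair 0] h(885,885)=(885*31+885)%997=404 [pair 1] -> [235, 404]
  Sibling for proof at L2: 633
L4: h(235,404)=(235*31+404)%997=710 [pair 0] -> [710]
  Sibling for proof at L3: 404
Root: 710
Proof path (sibling hashes from leaf to root): [32, 890, 633, 404]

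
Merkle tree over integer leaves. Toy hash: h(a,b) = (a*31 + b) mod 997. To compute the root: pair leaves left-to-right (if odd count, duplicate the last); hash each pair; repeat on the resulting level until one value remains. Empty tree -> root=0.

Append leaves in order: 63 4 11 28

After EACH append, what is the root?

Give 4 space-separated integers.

Answer: 63 960 202 219

Derivation:
After append 63 (leaves=[63]):
  L0: [63]
  root=63
After append 4 (leaves=[63, 4]):
  L0: [63, 4]
  L1: h(63,4)=(63*31+4)%997=960 -> [960]
  root=960
After append 11 (leaves=[63, 4, 11]):
  L0: [63, 4, 11]
  L1: h(63,4)=(63*31+4)%997=960 h(11,11)=(11*31+11)%997=352 -> [960, 352]
  L2: h(960,352)=(960*31+352)%997=202 -> [202]
  root=202
After append 28 (leaves=[63, 4, 11, 28]):
  L0: [63, 4, 11, 28]
  L1: h(63,4)=(63*31+4)%997=960 h(11,28)=(11*31+28)%997=369 -> [960, 369]
  L2: h(960,369)=(960*31+369)%997=219 -> [219]
  root=219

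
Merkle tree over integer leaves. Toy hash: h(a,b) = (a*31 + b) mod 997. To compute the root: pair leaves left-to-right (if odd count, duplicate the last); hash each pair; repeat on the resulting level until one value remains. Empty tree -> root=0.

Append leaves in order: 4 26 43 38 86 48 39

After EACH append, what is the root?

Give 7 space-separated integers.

After append 4 (leaves=[4]):
  L0: [4]
  root=4
After append 26 (leaves=[4, 26]):
  L0: [4, 26]
  L1: h(4,26)=(4*31+26)%997=150 -> [150]
  root=150
After append 43 (leaves=[4, 26, 43]):
  L0: [4, 26, 43]
  L1: h(4,26)=(4*31+26)%997=150 h(43,43)=(43*31+43)%997=379 -> [150, 379]
  L2: h(150,379)=(150*31+379)%997=44 -> [44]
  root=44
After append 38 (leaves=[4, 26, 43, 38]):
  L0: [4, 26, 43, 38]
  L1: h(4,26)=(4*31+26)%997=150 h(43,38)=(43*31+38)%997=374 -> [150, 374]
  L2: h(150,374)=(150*31+374)%997=39 -> [39]
  root=39
After append 86 (leaves=[4, 26, 43, 38, 86]):
  L0: [4, 26, 43, 38, 86]
  L1: h(4,26)=(4*31+26)%997=150 h(43,38)=(43*31+38)%997=374 h(86,86)=(86*31+86)%997=758 -> [150, 374, 758]
  L2: h(150,374)=(150*31+374)%997=39 h(758,758)=(758*31+758)%997=328 -> [39, 328]
  L3: h(39,328)=(39*31+328)%997=540 -> [540]
  root=540
After append 48 (leaves=[4, 26, 43, 38, 86, 48]):
  L0: [4, 26, 43, 38, 86, 48]
  L1: h(4,26)=(4*31+26)%997=150 h(43,38)=(43*31+38)%997=374 h(86,48)=(86*31+48)%997=720 -> [150, 374, 720]
  L2: h(150,374)=(150*31+374)%997=39 h(720,720)=(720*31+720)%997=109 -> [39, 109]
  L3: h(39,109)=(39*31+109)%997=321 -> [321]
  root=321
After append 39 (leaves=[4, 26, 43, 38, 86, 48, 39]):
  L0: [4, 26, 43, 38, 86, 48, 39]
  L1: h(4,26)=(4*31+26)%997=150 h(43,38)=(43*31+38)%997=374 h(86,48)=(86*31+48)%997=720 h(39,39)=(39*31+39)%997=251 -> [150, 374, 720, 251]
  L2: h(150,374)=(150*31+374)%997=39 h(720,251)=(720*31+251)%997=637 -> [39, 637]
  L3: h(39,637)=(39*31+637)%997=849 -> [849]
  root=849

Answer: 4 150 44 39 540 321 849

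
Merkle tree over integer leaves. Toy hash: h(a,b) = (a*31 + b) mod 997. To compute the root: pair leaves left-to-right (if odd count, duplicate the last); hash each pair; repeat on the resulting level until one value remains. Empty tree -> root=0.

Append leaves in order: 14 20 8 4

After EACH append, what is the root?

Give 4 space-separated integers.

After append 14 (leaves=[14]):
  L0: [14]
  root=14
After append 20 (leaves=[14, 20]):
  L0: [14, 20]
  L1: h(14,20)=(14*31+20)%997=454 -> [454]
  root=454
After append 8 (leaves=[14, 20, 8]):
  L0: [14, 20, 8]
  L1: h(14,20)=(14*31+20)%997=454 h(8,8)=(8*31+8)%997=256 -> [454, 256]
  L2: h(454,256)=(454*31+256)%997=372 -> [372]
  root=372
After append 4 (leaves=[14, 20, 8, 4]):
  L0: [14, 20, 8, 4]
  L1: h(14,20)=(14*31+20)%997=454 h(8,4)=(8*31+4)%997=252 -> [454, 252]
  L2: h(454,252)=(454*31+252)%997=368 -> [368]
  root=368

Answer: 14 454 372 368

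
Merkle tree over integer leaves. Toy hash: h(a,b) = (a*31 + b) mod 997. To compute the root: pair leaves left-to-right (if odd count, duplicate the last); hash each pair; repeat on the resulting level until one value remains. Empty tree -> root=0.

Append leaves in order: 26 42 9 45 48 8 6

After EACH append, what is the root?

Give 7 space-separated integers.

Answer: 26 848 654 690 752 469 162

Derivation:
After append 26 (leaves=[26]):
  L0: [26]
  root=26
After append 42 (leaves=[26, 42]):
  L0: [26, 42]
  L1: h(26,42)=(26*31+42)%997=848 -> [848]
  root=848
After append 9 (leaves=[26, 42, 9]):
  L0: [26, 42, 9]
  L1: h(26,42)=(26*31+42)%997=848 h(9,9)=(9*31+9)%997=288 -> [848, 288]
  L2: h(848,288)=(848*31+288)%997=654 -> [654]
  root=654
After append 45 (leaves=[26, 42, 9, 45]):
  L0: [26, 42, 9, 45]
  L1: h(26,42)=(26*31+42)%997=848 h(9,45)=(9*31+45)%997=324 -> [848, 324]
  L2: h(848,324)=(848*31+324)%997=690 -> [690]
  root=690
After append 48 (leaves=[26, 42, 9, 45, 48]):
  L0: [26, 42, 9, 45, 48]
  L1: h(26,42)=(26*31+42)%997=848 h(9,45)=(9*31+45)%997=324 h(48,48)=(48*31+48)%997=539 -> [848, 324, 539]
  L2: h(848,324)=(848*31+324)%997=690 h(539,539)=(539*31+539)%997=299 -> [690, 299]
  L3: h(690,299)=(690*31+299)%997=752 -> [752]
  root=752
After append 8 (leaves=[26, 42, 9, 45, 48, 8]):
  L0: [26, 42, 9, 45, 48, 8]
  L1: h(26,42)=(26*31+42)%997=848 h(9,45)=(9*31+45)%997=324 h(48,8)=(48*31+8)%997=499 -> [848, 324, 499]
  L2: h(848,324)=(848*31+324)%997=690 h(499,499)=(499*31+499)%997=16 -> [690, 16]
  L3: h(690,16)=(690*31+16)%997=469 -> [469]
  root=469
After append 6 (leaves=[26, 42, 9, 45, 48, 8, 6]):
  L0: [26, 42, 9, 45, 48, 8, 6]
  L1: h(26,42)=(26*31+42)%997=848 h(9,45)=(9*31+45)%997=324 h(48,8)=(48*31+8)%997=499 h(6,6)=(6*31+6)%997=192 -> [848, 324, 499, 192]
  L2: h(848,324)=(848*31+324)%997=690 h(499,192)=(499*31+192)%997=706 -> [690, 706]
  L3: h(690,706)=(690*31+706)%997=162 -> [162]
  root=162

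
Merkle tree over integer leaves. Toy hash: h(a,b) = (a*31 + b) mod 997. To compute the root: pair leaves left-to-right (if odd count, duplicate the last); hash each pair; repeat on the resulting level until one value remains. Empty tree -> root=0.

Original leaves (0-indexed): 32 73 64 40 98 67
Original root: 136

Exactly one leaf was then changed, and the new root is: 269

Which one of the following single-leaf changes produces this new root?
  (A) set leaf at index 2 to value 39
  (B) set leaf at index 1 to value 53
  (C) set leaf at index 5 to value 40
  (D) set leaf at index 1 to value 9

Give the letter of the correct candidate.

Original leaves: [32, 73, 64, 40, 98, 67]
Target new root: 269
Try each candidate change and compute the resulting root:
Candidate A: set leaf[2] = 39 -> leaves = [32, 73, 39, 40, 98, 67]
  L0: [32, 73, 39, 40, 98, 67]
  L1: h(32,73)=(32*31+73)%997=68 h(39,40)=(39*31+40)%997=252 h(98,67)=(98*31+67)%997=114 -> [68, 252, 114]
  L2: h(68,252)=(68*31+252)%997=366 h(114,114)=(114*31+114)%997=657 -> [366, 657]
  L3: h(366,657)=(366*31+657)%997=39 -> [39]
  root = 39 != target 269
Candidate B: set leaf[1] = 53 -> leaves = [32, 53, 64, 40, 98, 67]
  L0: [32, 53, 64, 40, 98, 67]
  L1: h(32,53)=(32*31+53)%997=48 h(64,40)=(64*31+40)%997=30 h(98,67)=(98*31+67)%997=114 -> [48, 30, 114]
  L2: h(48,30)=(48*31+30)%997=521 h(114,114)=(114*31+114)%997=657 -> [521, 657]
  L3: h(521,657)=(521*31+657)%997=856 -> [856]
  root = 856 != target 269
Candidate C: set leaf[5] = 40 -> leaves = [32, 73, 64, 40, 98, 40]
  L0: [32, 73, 64, 40, 98, 40]
  L1: h(32,73)=(32*31+73)%997=68 h(64,40)=(64*31+40)%997=30 h(98,40)=(98*31+40)%997=87 -> [68, 30, 87]
  L2: h(68,30)=(68*31+30)%997=144 h(87,87)=(87*31+87)%997=790 -> [144, 790]
  L3: h(144,790)=(144*31+790)%997=269 -> [269]
  root = 269 == target 269  ** MATCH **
Candidate D: set leaf[1] = 9 -> leaves = [32, 9, 64, 40, 98, 67]
  L0: [32, 9, 64, 40, 98, 67]
  L1: h(32,9)=(32*31+9)%997=4 h(64,40)=(64*31+40)%997=30 h(98,67)=(98*31+67)%997=114 -> [4, 30, 114]
  L2: h(4,30)=(4*31+30)%997=154 h(114,114)=(114*31+114)%997=657 -> [154, 657]
  L3: h(154,657)=(154*31+657)%997=446 -> [446]
  root = 446 != target 269
Candidate C produces the target root.

Answer: C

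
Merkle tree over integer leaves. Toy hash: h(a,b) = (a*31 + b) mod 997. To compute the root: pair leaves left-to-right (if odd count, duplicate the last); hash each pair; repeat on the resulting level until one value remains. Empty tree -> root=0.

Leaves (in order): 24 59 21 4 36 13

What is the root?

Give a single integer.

Answer: 606

Derivation:
L0: [24, 59, 21, 4, 36, 13]
L1: h(24,59)=(24*31+59)%997=803 h(21,4)=(21*31+4)%997=655 h(36,13)=(36*31+13)%997=132 -> [803, 655, 132]
L2: h(803,655)=(803*31+655)%997=623 h(132,132)=(132*31+132)%997=236 -> [623, 236]
L3: h(623,236)=(623*31+236)%997=606 -> [606]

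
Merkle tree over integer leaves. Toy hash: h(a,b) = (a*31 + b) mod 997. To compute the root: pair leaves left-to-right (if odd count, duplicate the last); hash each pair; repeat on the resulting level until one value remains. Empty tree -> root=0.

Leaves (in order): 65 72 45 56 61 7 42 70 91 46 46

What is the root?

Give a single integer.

L0: [65, 72, 45, 56, 61, 7, 42, 70, 91, 46, 46]
L1: h(65,72)=(65*31+72)%997=93 h(45,56)=(45*31+56)%997=454 h(61,7)=(61*31+7)%997=901 h(42,70)=(42*31+70)%997=375 h(91,46)=(91*31+46)%997=873 h(46,46)=(46*31+46)%997=475 -> [93, 454, 901, 375, 873, 475]
L2: h(93,454)=(93*31+454)%997=346 h(901,375)=(901*31+375)%997=390 h(873,475)=(873*31+475)%997=619 -> [346, 390, 619]
L3: h(346,390)=(346*31+390)%997=149 h(619,619)=(619*31+619)%997=865 -> [149, 865]
L4: h(149,865)=(149*31+865)%997=499 -> [499]

Answer: 499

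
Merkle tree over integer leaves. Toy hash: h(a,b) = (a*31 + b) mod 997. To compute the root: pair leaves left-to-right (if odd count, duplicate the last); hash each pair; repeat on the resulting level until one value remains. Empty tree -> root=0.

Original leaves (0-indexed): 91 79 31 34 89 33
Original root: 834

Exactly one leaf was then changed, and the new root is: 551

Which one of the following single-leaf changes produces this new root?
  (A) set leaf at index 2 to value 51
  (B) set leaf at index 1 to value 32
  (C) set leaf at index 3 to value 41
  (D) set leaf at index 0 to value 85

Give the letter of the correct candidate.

Answer: D

Derivation:
Original leaves: [91, 79, 31, 34, 89, 33]
Target new root: 551
Try each candidate change and compute the resulting root:
Candidate A: set leaf[2] = 51 -> leaves = [91, 79, 51, 34, 89, 33]
  L0: [91, 79, 51, 34, 89, 33]
  L1: h(91,79)=(91*31+79)%997=906 h(51,34)=(51*31+34)%997=618 h(89,33)=(89*31+33)%997=798 -> [906, 618, 798]
  L2: h(906,618)=(906*31+618)%997=788 h(798,798)=(798*31+798)%997=611 -> [788, 611]
  L3: h(788,611)=(788*31+611)%997=114 -> [114]
  root = 114 != target 551
Candidate B: set leaf[1] = 32 -> leaves = [91, 32, 31, 34, 89, 33]
  L0: [91, 32, 31, 34, 89, 33]
  L1: h(91,32)=(91*31+32)%997=859 h(31,34)=(31*31+34)%997=995 h(89,33)=(89*31+33)%997=798 -> [859, 995, 798]
  L2: h(859,995)=(859*31+995)%997=705 h(798,798)=(798*31+798)%997=611 -> [705, 611]
  L3: h(705,611)=(705*31+611)%997=532 -> [532]
  root = 532 != target 551
Candidate C: set leaf[3] = 41 -> leaves = [91, 79, 31, 41, 89, 33]
  L0: [91, 79, 31, 41, 89, 33]
  L1: h(91,79)=(91*31+79)%997=906 h(31,41)=(31*31+41)%997=5 h(89,33)=(89*31+33)%997=798 -> [906, 5, 798]
  L2: h(906,5)=(906*31+5)%997=175 h(798,798)=(798*31+798)%997=611 -> [175, 611]
  L3: h(175,611)=(175*31+611)%997=54 -> [54]
  root = 54 != target 551
Candidate D: set leaf[0] = 85 -> leaves = [85, 79, 31, 34, 89, 33]
  L0: [85, 79, 31, 34, 89, 33]
  L1: h(85,79)=(85*31+79)%997=720 h(31,34)=(31*31+34)%997=995 h(89,33)=(89*31+33)%997=798 -> [720, 995, 798]
  L2: h(720,995)=(720*31+995)%997=384 h(798,798)=(798*31+798)%997=611 -> [384, 611]
  L3: h(384,611)=(384*31+611)%997=551 -> [551]
  root = 551 == target 551  ** MATCH **
Candidate D produces the target root.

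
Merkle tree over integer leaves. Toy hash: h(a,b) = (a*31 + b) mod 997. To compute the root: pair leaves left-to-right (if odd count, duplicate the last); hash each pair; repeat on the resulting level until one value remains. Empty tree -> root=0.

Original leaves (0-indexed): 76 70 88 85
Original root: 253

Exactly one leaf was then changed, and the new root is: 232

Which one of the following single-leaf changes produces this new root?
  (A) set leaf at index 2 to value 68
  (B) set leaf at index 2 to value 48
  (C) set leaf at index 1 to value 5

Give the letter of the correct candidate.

Answer: C

Derivation:
Original leaves: [76, 70, 88, 85]
Target new root: 232
Try each candidate change and compute the resulting root:
Candidate A: set leaf[2] = 68 -> leaves = [76, 70, 68, 85]
  L0: [76, 70, 68, 85]
  L1: h(76,70)=(76*31+70)%997=432 h(68,85)=(68*31+85)%997=199 -> [432, 199]
  L2: h(432,199)=(432*31+199)%997=630 -> [630]
  root = 630 != target 232
Candidate B: set leaf[2] = 48 -> leaves = [76, 70, 48, 85]
  L0: [76, 70, 48, 85]
  L1: h(76,70)=(76*31+70)%997=432 h(48,85)=(48*31+85)%997=576 -> [432, 576]
  L2: h(432,576)=(432*31+576)%997=10 -> [10]
  root = 10 != target 232
Candidate C: set leaf[1] = 5 -> leaves = [76, 5, 88, 85]
  L0: [76, 5, 88, 85]
  L1: h(76,5)=(76*31+5)%997=367 h(88,85)=(88*31+85)%997=819 -> [367, 819]
  L2: h(367,819)=(367*31+819)%997=232 -> [232]
  root = 232 == target 232  ** MATCH **
Candidate C produces the target root.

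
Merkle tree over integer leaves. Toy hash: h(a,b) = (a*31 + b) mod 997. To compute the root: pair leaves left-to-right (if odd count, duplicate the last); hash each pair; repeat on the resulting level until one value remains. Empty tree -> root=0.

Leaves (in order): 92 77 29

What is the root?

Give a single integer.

Answer: 3

Derivation:
L0: [92, 77, 29]
L1: h(92,77)=(92*31+77)%997=935 h(29,29)=(29*31+29)%997=928 -> [935, 928]
L2: h(935,928)=(935*31+928)%997=3 -> [3]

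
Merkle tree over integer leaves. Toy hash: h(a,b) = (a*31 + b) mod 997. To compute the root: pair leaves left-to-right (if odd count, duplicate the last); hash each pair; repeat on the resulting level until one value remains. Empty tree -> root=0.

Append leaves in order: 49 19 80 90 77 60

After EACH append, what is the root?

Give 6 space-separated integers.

Answer: 49 541 388 398 459 912

Derivation:
After append 49 (leaves=[49]):
  L0: [49]
  root=49
After append 19 (leaves=[49, 19]):
  L0: [49, 19]
  L1: h(49,19)=(49*31+19)%997=541 -> [541]
  root=541
After append 80 (leaves=[49, 19, 80]):
  L0: [49, 19, 80]
  L1: h(49,19)=(49*31+19)%997=541 h(80,80)=(80*31+80)%997=566 -> [541, 566]
  L2: h(541,566)=(541*31+566)%997=388 -> [388]
  root=388
After append 90 (leaves=[49, 19, 80, 90]):
  L0: [49, 19, 80, 90]
  L1: h(49,19)=(49*31+19)%997=541 h(80,90)=(80*31+90)%997=576 -> [541, 576]
  L2: h(541,576)=(541*31+576)%997=398 -> [398]
  root=398
After append 77 (leaves=[49, 19, 80, 90, 77]):
  L0: [49, 19, 80, 90, 77]
  L1: h(49,19)=(49*31+19)%997=541 h(80,90)=(80*31+90)%997=576 h(77,77)=(77*31+77)%997=470 -> [541, 576, 470]
  L2: h(541,576)=(541*31+576)%997=398 h(470,470)=(470*31+470)%997=85 -> [398, 85]
  L3: h(398,85)=(398*31+85)%997=459 -> [459]
  root=459
After append 60 (leaves=[49, 19, 80, 90, 77, 60]):
  L0: [49, 19, 80, 90, 77, 60]
  L1: h(49,19)=(49*31+19)%997=541 h(80,90)=(80*31+90)%997=576 h(77,60)=(77*31+60)%997=453 -> [541, 576, 453]
  L2: h(541,576)=(541*31+576)%997=398 h(453,453)=(453*31+453)%997=538 -> [398, 538]
  L3: h(398,538)=(398*31+538)%997=912 -> [912]
  root=912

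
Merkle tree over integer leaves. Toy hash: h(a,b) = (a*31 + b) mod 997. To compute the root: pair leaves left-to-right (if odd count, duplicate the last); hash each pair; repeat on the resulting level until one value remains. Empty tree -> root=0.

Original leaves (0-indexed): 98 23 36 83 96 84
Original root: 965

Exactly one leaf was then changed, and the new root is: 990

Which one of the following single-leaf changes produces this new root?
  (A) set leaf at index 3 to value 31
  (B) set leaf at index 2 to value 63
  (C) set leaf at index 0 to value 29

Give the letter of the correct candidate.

Answer: B

Derivation:
Original leaves: [98, 23, 36, 83, 96, 84]
Target new root: 990
Try each candidate change and compute the resulting root:
Candidate A: set leaf[3] = 31 -> leaves = [98, 23, 36, 31, 96, 84]
  L0: [98, 23, 36, 31, 96, 84]
  L1: h(98,23)=(98*31+23)%997=70 h(36,31)=(36*31+31)%997=150 h(96,84)=(96*31+84)%997=69 -> [70, 150, 69]
  L2: h(70,150)=(70*31+150)%997=326 h(69,69)=(69*31+69)%997=214 -> [326, 214]
  L3: h(326,214)=(326*31+214)%997=350 -> [350]
  root = 350 != target 990
Candidate B: set leaf[2] = 63 -> leaves = [98, 23, 63, 83, 96, 84]
  L0: [98, 23, 63, 83, 96, 84]
  L1: h(98,23)=(98*31+23)%997=70 h(63,83)=(63*31+83)%997=42 h(96,84)=(96*31+84)%997=69 -> [70, 42, 69]
  L2: h(70,42)=(70*31+42)%997=218 h(69,69)=(69*31+69)%997=214 -> [218, 214]
  L3: h(218,214)=(218*31+214)%997=990 -> [990]
  root = 990 == target 990  ** MATCH **
Candidate C: set leaf[0] = 29 -> leaves = [29, 23, 36, 83, 96, 84]
  L0: [29, 23, 36, 83, 96, 84]
  L1: h(29,23)=(29*31+23)%997=922 h(36,83)=(36*31+83)%997=202 h(96,84)=(96*31+84)%997=69 -> [922, 202, 69]
  L2: h(922,202)=(922*31+202)%997=868 h(69,69)=(69*31+69)%997=214 -> [868, 214]
  L3: h(868,214)=(868*31+214)%997=203 -> [203]
  root = 203 != target 990
Candidate B produces the target root.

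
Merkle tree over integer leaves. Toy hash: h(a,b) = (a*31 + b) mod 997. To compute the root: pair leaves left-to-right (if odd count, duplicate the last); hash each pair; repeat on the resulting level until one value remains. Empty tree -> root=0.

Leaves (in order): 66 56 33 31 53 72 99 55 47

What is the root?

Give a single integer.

L0: [66, 56, 33, 31, 53, 72, 99, 55, 47]
L1: h(66,56)=(66*31+56)%997=108 h(33,31)=(33*31+31)%997=57 h(53,72)=(53*31+72)%997=718 h(99,55)=(99*31+55)%997=133 h(47,47)=(47*31+47)%997=507 -> [108, 57, 718, 133, 507]
L2: h(108,57)=(108*31+57)%997=414 h(718,133)=(718*31+133)%997=457 h(507,507)=(507*31+507)%997=272 -> [414, 457, 272]
L3: h(414,457)=(414*31+457)%997=330 h(272,272)=(272*31+272)%997=728 -> [330, 728]
L4: h(330,728)=(330*31+728)%997=988 -> [988]

Answer: 988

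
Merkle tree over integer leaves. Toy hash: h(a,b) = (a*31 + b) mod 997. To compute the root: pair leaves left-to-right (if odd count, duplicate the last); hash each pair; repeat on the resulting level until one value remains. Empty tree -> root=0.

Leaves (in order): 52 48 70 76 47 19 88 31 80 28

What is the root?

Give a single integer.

Answer: 176

Derivation:
L0: [52, 48, 70, 76, 47, 19, 88, 31, 80, 28]
L1: h(52,48)=(52*31+48)%997=663 h(70,76)=(70*31+76)%997=252 h(47,19)=(47*31+19)%997=479 h(88,31)=(88*31+31)%997=765 h(80,28)=(80*31+28)%997=514 -> [663, 252, 479, 765, 514]
L2: h(663,252)=(663*31+252)%997=865 h(479,765)=(479*31+765)%997=659 h(514,514)=(514*31+514)%997=496 -> [865, 659, 496]
L3: h(865,659)=(865*31+659)%997=555 h(496,496)=(496*31+496)%997=917 -> [555, 917]
L4: h(555,917)=(555*31+917)%997=176 -> [176]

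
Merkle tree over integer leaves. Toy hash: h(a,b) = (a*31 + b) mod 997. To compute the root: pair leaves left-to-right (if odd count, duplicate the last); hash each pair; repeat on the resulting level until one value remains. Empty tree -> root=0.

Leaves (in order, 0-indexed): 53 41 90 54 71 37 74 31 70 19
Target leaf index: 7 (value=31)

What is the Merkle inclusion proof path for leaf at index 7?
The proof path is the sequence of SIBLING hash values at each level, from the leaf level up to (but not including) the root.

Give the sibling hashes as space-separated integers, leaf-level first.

Answer: 74 244 213 280

Derivation:
L0 (leaves): [53, 41, 90, 54, 71, 37, 74, 31, 70, 19], target index=7
L1: h(53,41)=(53*31+41)%997=687 [pair 0] h(90,54)=(90*31+54)%997=850 [pair 1] h(71,37)=(71*31+37)%997=244 [pair 2] h(74,31)=(74*31+31)%997=331 [pair 3] h(70,19)=(70*31+19)%997=195 [pair 4] -> [687, 850, 244, 331, 195]
  Sibling for proof at L0: 74
L2: h(687,850)=(687*31+850)%997=213 [pair 0] h(244,331)=(244*31+331)%997=916 [pair 1] h(195,195)=(195*31+195)%997=258 [pair 2] -> [213, 916, 258]
  Sibling for proof at L1: 244
L3: h(213,916)=(213*31+916)%997=540 [pair 0] h(258,258)=(258*31+258)%997=280 [pair 1] -> [540, 280]
  Sibling for proof at L2: 213
L4: h(540,280)=(540*31+280)%997=71 [pair 0] -> [71]
  Sibling for proof at L3: 280
Root: 71
Proof path (sibling hashes from leaf to root): [74, 244, 213, 280]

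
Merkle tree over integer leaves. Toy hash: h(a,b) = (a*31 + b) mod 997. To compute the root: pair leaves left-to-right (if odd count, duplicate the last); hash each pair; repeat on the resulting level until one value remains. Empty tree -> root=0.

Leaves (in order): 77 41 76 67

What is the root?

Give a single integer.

L0: [77, 41, 76, 67]
L1: h(77,41)=(77*31+41)%997=434 h(76,67)=(76*31+67)%997=429 -> [434, 429]
L2: h(434,429)=(434*31+429)%997=922 -> [922]

Answer: 922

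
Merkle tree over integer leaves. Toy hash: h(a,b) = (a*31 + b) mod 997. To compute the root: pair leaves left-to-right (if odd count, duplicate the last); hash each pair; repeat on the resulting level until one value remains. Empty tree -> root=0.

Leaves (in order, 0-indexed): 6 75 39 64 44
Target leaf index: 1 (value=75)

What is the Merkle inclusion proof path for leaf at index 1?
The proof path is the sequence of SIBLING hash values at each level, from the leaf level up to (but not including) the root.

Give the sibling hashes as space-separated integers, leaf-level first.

Answer: 6 276 191

Derivation:
L0 (leaves): [6, 75, 39, 64, 44], target index=1
L1: h(6,75)=(6*31+75)%997=261 [pair 0] h(39,64)=(39*31+64)%997=276 [pair 1] h(44,44)=(44*31+44)%997=411 [pair 2] -> [261, 276, 411]
  Sibling for proof at L0: 6
L2: h(261,276)=(261*31+276)%997=391 [pair 0] h(411,411)=(411*31+411)%997=191 [pair 1] -> [391, 191]
  Sibling for proof at L1: 276
L3: h(391,191)=(391*31+191)%997=348 [pair 0] -> [348]
  Sibling for proof at L2: 191
Root: 348
Proof path (sibling hashes from leaf to root): [6, 276, 191]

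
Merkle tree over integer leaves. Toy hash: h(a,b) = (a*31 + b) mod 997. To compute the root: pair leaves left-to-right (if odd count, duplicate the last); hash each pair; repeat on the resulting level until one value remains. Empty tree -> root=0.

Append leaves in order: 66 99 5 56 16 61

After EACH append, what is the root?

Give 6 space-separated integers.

Answer: 66 151 853 904 540 983

Derivation:
After append 66 (leaves=[66]):
  L0: [66]
  root=66
After append 99 (leaves=[66, 99]):
  L0: [66, 99]
  L1: h(66,99)=(66*31+99)%997=151 -> [151]
  root=151
After append 5 (leaves=[66, 99, 5]):
  L0: [66, 99, 5]
  L1: h(66,99)=(66*31+99)%997=151 h(5,5)=(5*31+5)%997=160 -> [151, 160]
  L2: h(151,160)=(151*31+160)%997=853 -> [853]
  root=853
After append 56 (leaves=[66, 99, 5, 56]):
  L0: [66, 99, 5, 56]
  L1: h(66,99)=(66*31+99)%997=151 h(5,56)=(5*31+56)%997=211 -> [151, 211]
  L2: h(151,211)=(151*31+211)%997=904 -> [904]
  root=904
After append 16 (leaves=[66, 99, 5, 56, 16]):
  L0: [66, 99, 5, 56, 16]
  L1: h(66,99)=(66*31+99)%997=151 h(5,56)=(5*31+56)%997=211 h(16,16)=(16*31+16)%997=512 -> [151, 211, 512]
  L2: h(151,211)=(151*31+211)%997=904 h(512,512)=(512*31+512)%997=432 -> [904, 432]
  L3: h(904,432)=(904*31+432)%997=540 -> [540]
  root=540
After append 61 (leaves=[66, 99, 5, 56, 16, 61]):
  L0: [66, 99, 5, 56, 16, 61]
  L1: h(66,99)=(66*31+99)%997=151 h(5,56)=(5*31+56)%997=211 h(16,61)=(16*31+61)%997=557 -> [151, 211, 557]
  L2: h(151,211)=(151*31+211)%997=904 h(557,557)=(557*31+557)%997=875 -> [904, 875]
  L3: h(904,875)=(904*31+875)%997=983 -> [983]
  root=983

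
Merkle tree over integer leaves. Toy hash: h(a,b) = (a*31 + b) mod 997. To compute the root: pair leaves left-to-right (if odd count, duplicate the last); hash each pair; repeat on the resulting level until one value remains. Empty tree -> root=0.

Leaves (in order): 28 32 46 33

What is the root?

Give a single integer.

L0: [28, 32, 46, 33]
L1: h(28,32)=(28*31+32)%997=900 h(46,33)=(46*31+33)%997=462 -> [900, 462]
L2: h(900,462)=(900*31+462)%997=446 -> [446]

Answer: 446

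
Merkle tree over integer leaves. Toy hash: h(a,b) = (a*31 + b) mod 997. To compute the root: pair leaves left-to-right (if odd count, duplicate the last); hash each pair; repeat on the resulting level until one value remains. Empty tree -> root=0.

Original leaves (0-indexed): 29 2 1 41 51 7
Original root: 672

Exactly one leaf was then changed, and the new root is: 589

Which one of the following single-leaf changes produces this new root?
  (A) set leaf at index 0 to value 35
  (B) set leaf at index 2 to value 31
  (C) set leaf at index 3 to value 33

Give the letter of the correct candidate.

Original leaves: [29, 2, 1, 41, 51, 7]
Target new root: 589
Try each candidate change and compute the resulting root:
Candidate A: set leaf[0] = 35 -> leaves = [35, 2, 1, 41, 51, 7]
  L0: [35, 2, 1, 41, 51, 7]
  L1: h(35,2)=(35*31+2)%997=90 h(1,41)=(1*31+41)%997=72 h(51,7)=(51*31+7)%997=591 -> [90, 72, 591]
  L2: h(90,72)=(90*31+72)%997=868 h(591,591)=(591*31+591)%997=966 -> [868, 966]
  L3: h(868,966)=(868*31+966)%997=955 -> [955]
  root = 955 != target 589
Candidate B: set leaf[2] = 31 -> leaves = [29, 2, 31, 41, 51, 7]
  L0: [29, 2, 31, 41, 51, 7]
  L1: h(29,2)=(29*31+2)%997=901 h(31,41)=(31*31+41)%997=5 h(51,7)=(51*31+7)%997=591 -> [901, 5, 591]
  L2: h(901,5)=(901*31+5)%997=20 h(591,591)=(591*31+591)%997=966 -> [20, 966]
  L3: h(20,966)=(20*31+966)%997=589 -> [589]
  root = 589 == target 589  ** MATCH **
Candidate C: set leaf[3] = 33 -> leaves = [29, 2, 1, 33, 51, 7]
  L0: [29, 2, 1, 33, 51, 7]
  L1: h(29,2)=(29*31+2)%997=901 h(1,33)=(1*31+33)%997=64 h(51,7)=(51*31+7)%997=591 -> [901, 64, 591]
  L2: h(901,64)=(901*31+64)%997=79 h(591,591)=(591*31+591)%997=966 -> [79, 966]
  L3: h(79,966)=(79*31+966)%997=424 -> [424]
  root = 424 != target 589
Candidate B produces the target root.

Answer: B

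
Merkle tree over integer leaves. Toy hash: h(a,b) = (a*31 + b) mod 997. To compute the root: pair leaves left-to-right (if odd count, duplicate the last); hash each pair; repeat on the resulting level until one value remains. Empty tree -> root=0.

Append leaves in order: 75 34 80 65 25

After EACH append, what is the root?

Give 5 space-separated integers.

Answer: 75 365 914 899 628

Derivation:
After append 75 (leaves=[75]):
  L0: [75]
  root=75
After append 34 (leaves=[75, 34]):
  L0: [75, 34]
  L1: h(75,34)=(75*31+34)%997=365 -> [365]
  root=365
After append 80 (leaves=[75, 34, 80]):
  L0: [75, 34, 80]
  L1: h(75,34)=(75*31+34)%997=365 h(80,80)=(80*31+80)%997=566 -> [365, 566]
  L2: h(365,566)=(365*31+566)%997=914 -> [914]
  root=914
After append 65 (leaves=[75, 34, 80, 65]):
  L0: [75, 34, 80, 65]
  L1: h(75,34)=(75*31+34)%997=365 h(80,65)=(80*31+65)%997=551 -> [365, 551]
  L2: h(365,551)=(365*31+551)%997=899 -> [899]
  root=899
After append 25 (leaves=[75, 34, 80, 65, 25]):
  L0: [75, 34, 80, 65, 25]
  L1: h(75,34)=(75*31+34)%997=365 h(80,65)=(80*31+65)%997=551 h(25,25)=(25*31+25)%997=800 -> [365, 551, 800]
  L2: h(365,551)=(365*31+551)%997=899 h(800,800)=(800*31+800)%997=675 -> [899, 675]
  L3: h(899,675)=(899*31+675)%997=628 -> [628]
  root=628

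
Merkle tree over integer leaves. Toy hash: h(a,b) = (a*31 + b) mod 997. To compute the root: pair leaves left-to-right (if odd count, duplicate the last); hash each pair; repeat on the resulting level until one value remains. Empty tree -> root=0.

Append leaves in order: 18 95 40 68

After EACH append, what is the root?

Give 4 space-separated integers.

Answer: 18 653 586 614

Derivation:
After append 18 (leaves=[18]):
  L0: [18]
  root=18
After append 95 (leaves=[18, 95]):
  L0: [18, 95]
  L1: h(18,95)=(18*31+95)%997=653 -> [653]
  root=653
After append 40 (leaves=[18, 95, 40]):
  L0: [18, 95, 40]
  L1: h(18,95)=(18*31+95)%997=653 h(40,40)=(40*31+40)%997=283 -> [653, 283]
  L2: h(653,283)=(653*31+283)%997=586 -> [586]
  root=586
After append 68 (leaves=[18, 95, 40, 68]):
  L0: [18, 95, 40, 68]
  L1: h(18,95)=(18*31+95)%997=653 h(40,68)=(40*31+68)%997=311 -> [653, 311]
  L2: h(653,311)=(653*31+311)%997=614 -> [614]
  root=614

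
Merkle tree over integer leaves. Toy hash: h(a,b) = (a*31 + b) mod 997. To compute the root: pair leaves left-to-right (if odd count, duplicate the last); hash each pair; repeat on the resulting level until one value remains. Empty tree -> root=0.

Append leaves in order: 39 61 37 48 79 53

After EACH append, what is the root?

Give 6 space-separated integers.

Answer: 39 273 674 685 437 602

Derivation:
After append 39 (leaves=[39]):
  L0: [39]
  root=39
After append 61 (leaves=[39, 61]):
  L0: [39, 61]
  L1: h(39,61)=(39*31+61)%997=273 -> [273]
  root=273
After append 37 (leaves=[39, 61, 37]):
  L0: [39, 61, 37]
  L1: h(39,61)=(39*31+61)%997=273 h(37,37)=(37*31+37)%997=187 -> [273, 187]
  L2: h(273,187)=(273*31+187)%997=674 -> [674]
  root=674
After append 48 (leaves=[39, 61, 37, 48]):
  L0: [39, 61, 37, 48]
  L1: h(39,61)=(39*31+61)%997=273 h(37,48)=(37*31+48)%997=198 -> [273, 198]
  L2: h(273,198)=(273*31+198)%997=685 -> [685]
  root=685
After append 79 (leaves=[39, 61, 37, 48, 79]):
  L0: [39, 61, 37, 48, 79]
  L1: h(39,61)=(39*31+61)%997=273 h(37,48)=(37*31+48)%997=198 h(79,79)=(79*31+79)%997=534 -> [273, 198, 534]
  L2: h(273,198)=(273*31+198)%997=685 h(534,534)=(534*31+534)%997=139 -> [685, 139]
  L3: h(685,139)=(685*31+139)%997=437 -> [437]
  root=437
After append 53 (leaves=[39, 61, 37, 48, 79, 53]):
  L0: [39, 61, 37, 48, 79, 53]
  L1: h(39,61)=(39*31+61)%997=273 h(37,48)=(37*31+48)%997=198 h(79,53)=(79*31+53)%997=508 -> [273, 198, 508]
  L2: h(273,198)=(273*31+198)%997=685 h(508,508)=(508*31+508)%997=304 -> [685, 304]
  L3: h(685,304)=(685*31+304)%997=602 -> [602]
  root=602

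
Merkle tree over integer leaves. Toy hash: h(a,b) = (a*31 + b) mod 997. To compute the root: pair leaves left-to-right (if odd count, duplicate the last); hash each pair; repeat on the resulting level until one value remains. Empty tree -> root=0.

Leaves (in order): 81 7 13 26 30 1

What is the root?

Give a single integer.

Answer: 299

Derivation:
L0: [81, 7, 13, 26, 30, 1]
L1: h(81,7)=(81*31+7)%997=524 h(13,26)=(13*31+26)%997=429 h(30,1)=(30*31+1)%997=931 -> [524, 429, 931]
L2: h(524,429)=(524*31+429)%997=721 h(931,931)=(931*31+931)%997=879 -> [721, 879]
L3: h(721,879)=(721*31+879)%997=299 -> [299]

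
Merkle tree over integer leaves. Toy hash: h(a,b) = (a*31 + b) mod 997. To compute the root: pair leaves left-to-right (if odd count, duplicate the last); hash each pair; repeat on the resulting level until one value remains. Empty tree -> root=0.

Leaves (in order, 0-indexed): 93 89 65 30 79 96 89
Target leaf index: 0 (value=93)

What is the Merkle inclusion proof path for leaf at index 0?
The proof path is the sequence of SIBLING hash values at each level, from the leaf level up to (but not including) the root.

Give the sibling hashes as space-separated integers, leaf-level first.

Answer: 89 51 986

Derivation:
L0 (leaves): [93, 89, 65, 30, 79, 96, 89], target index=0
L1: h(93,89)=(93*31+89)%997=978 [pair 0] h(65,30)=(65*31+30)%997=51 [pair 1] h(79,96)=(79*31+96)%997=551 [pair 2] h(89,89)=(89*31+89)%997=854 [pair 3] -> [978, 51, 551, 854]
  Sibling for proof at L0: 89
L2: h(978,51)=(978*31+51)%997=459 [pair 0] h(551,854)=(551*31+854)%997=986 [pair 1] -> [459, 986]
  Sibling for proof at L1: 51
L3: h(459,986)=(459*31+986)%997=260 [pair 0] -> [260]
  Sibling for proof at L2: 986
Root: 260
Proof path (sibling hashes from leaf to root): [89, 51, 986]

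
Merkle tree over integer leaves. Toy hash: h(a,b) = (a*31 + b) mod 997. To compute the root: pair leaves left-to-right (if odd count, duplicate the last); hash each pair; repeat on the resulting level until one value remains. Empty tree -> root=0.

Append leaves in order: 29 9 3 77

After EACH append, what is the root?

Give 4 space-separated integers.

Answer: 29 908 328 402

Derivation:
After append 29 (leaves=[29]):
  L0: [29]
  root=29
After append 9 (leaves=[29, 9]):
  L0: [29, 9]
  L1: h(29,9)=(29*31+9)%997=908 -> [908]
  root=908
After append 3 (leaves=[29, 9, 3]):
  L0: [29, 9, 3]
  L1: h(29,9)=(29*31+9)%997=908 h(3,3)=(3*31+3)%997=96 -> [908, 96]
  L2: h(908,96)=(908*31+96)%997=328 -> [328]
  root=328
After append 77 (leaves=[29, 9, 3, 77]):
  L0: [29, 9, 3, 77]
  L1: h(29,9)=(29*31+9)%997=908 h(3,77)=(3*31+77)%997=170 -> [908, 170]
  L2: h(908,170)=(908*31+170)%997=402 -> [402]
  root=402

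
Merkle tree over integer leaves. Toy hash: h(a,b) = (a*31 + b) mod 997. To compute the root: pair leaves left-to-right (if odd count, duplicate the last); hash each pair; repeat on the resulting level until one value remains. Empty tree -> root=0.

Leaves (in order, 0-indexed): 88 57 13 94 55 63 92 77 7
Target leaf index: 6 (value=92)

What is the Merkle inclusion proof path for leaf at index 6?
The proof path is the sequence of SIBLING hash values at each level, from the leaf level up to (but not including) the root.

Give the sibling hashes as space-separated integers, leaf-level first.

L0 (leaves): [88, 57, 13, 94, 55, 63, 92, 77, 7], target index=6
L1: h(88,57)=(88*31+57)%997=791 [pair 0] h(13,94)=(13*31+94)%997=497 [pair 1] h(55,63)=(55*31+63)%997=771 [pair 2] h(92,77)=(92*31+77)%997=935 [pair 3] h(7,7)=(7*31+7)%997=224 [pair 4] -> [791, 497, 771, 935, 224]
  Sibling for proof at L0: 77
L2: h(791,497)=(791*31+497)%997=93 [pair 0] h(771,935)=(771*31+935)%997=908 [pair 1] h(224,224)=(224*31+224)%997=189 [pair 2] -> [93, 908, 189]
  Sibling for proof at L1: 771
L3: h(93,908)=(93*31+908)%997=800 [pair 0] h(189,189)=(189*31+189)%997=66 [pair 1] -> [800, 66]
  Sibling for proof at L2: 93
L4: h(800,66)=(800*31+66)%997=938 [pair 0] -> [938]
  Sibling for proof at L3: 66
Root: 938
Proof path (sibling hashes from leaf to root): [77, 771, 93, 66]

Answer: 77 771 93 66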